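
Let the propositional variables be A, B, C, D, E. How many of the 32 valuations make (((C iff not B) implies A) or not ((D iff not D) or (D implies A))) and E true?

Initial set: {((((C iff not B) implies A) or not ((D iff not D) or (D implies A))) and E)}.
((((C iff not B) implies A) or not ((D iff not D) or (D implies A))) and E): α-rule — add (((C iff not B) implies A) or not ((D iff not D) or (D implies A))), E.
(((C iff not B) implies A) or not ((D iff not D) or (D implies A))): β-rule — branch into ((C iff not B) implies A)  //  not ((D iff not D) or (D implies A)).
  branch 1 (add ((C iff not B) implies A)):
    ((C iff not B) implies A): β-rule — branch into not (C iff not B)  //  A.
      branch 1.1 (add not (C iff not B)):
        not (C iff not B): β-rule — branch into C, not not B  //  not C, not B.
          branch 1.1.1 (add C, not not B):
            ○ open, literals {B=T, C=T, E=T}.
          branch 1.1.2 (add not C, not B):
            ○ open, literals {B=F, C=F, E=T}.
      branch 1.2 (add A):
        ○ open, literals {A=T, E=T}.
  branch 2 (add not ((D iff not D) or (D implies A))):
    not ((D iff not D) or (D implies A)): α-rule — add not (D iff not D), not (D implies A).
    not (D implies A): α-rule — add D, not A.
    not (D iff not D): β-rule — branch into D, not not D  //  not D, not D.
      branch 2.1 (add D, not not D):
        ○ open, literals {A=F, D=T, E=T}.
      branch 2.2 (add not D, not D):
        × closes — contains both D and not D.
1 branch closed, 4 open.
Each open branch fixes some atoms; the unmentioned ones are free. Counting distinct full assignments: branch {B=T, C=T, E=T} (A, D) contributes 4 new; branch {B=F, C=F, E=T} (A, D) contributes 4 new; branch {A=T, E=T} (B, C, D) contributes 4 new; branch {A=F, D=T, E=T} (B, C) contributes 2 new. Total: 14.

14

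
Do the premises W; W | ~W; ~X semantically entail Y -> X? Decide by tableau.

Initial set: {W; (W | ~W); ~X; ~(Y -> X)}.
~(Y -> X): α-rule — add Y, ~X.
(W | ~W): β-rule — branch into W  //  ~W.
  branch 1 (add W):
    ○ open, literals {W=T, X=F, Y=T}.
  branch 2 (add ~W):
    × closes — contains both W and ~W.
1 branch closed, 1 open.
An open branch gives a countermodel: W=T, X=F, Y=T (unmentioned atoms arbitrary); the premises hold there but the conclusion fails.

No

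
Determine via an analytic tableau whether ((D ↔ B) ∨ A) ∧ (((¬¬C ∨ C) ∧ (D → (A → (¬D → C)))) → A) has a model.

Initial set: {(((D ↔ B) ∨ A) ∧ (((¬¬C ∨ C) ∧ (D → (A → (¬D → C)))) → A))}.
(((D ↔ B) ∨ A) ∧ (((¬¬C ∨ C) ∧ (D → (A → (¬D → C)))) → A)): α-rule — add ((D ↔ B) ∨ A), (((¬¬C ∨ C) ∧ (D → (A → (¬D → C)))) → A).
((D ↔ B) ∨ A): β-rule — branch into (D ↔ B)  //  A.
  branch 1 (add (D ↔ B)):
    (((¬¬C ∨ C) ∧ (D → (A → (¬D → C)))) → A): β-rule — branch into ¬((¬¬C ∨ C) ∧ (D → (A → (¬D → C))))  //  A.
      branch 1.1 (add ¬((¬¬C ∨ C) ∧ (D → (A → (¬D → C))))):
        (D ↔ B): β-rule — branch into D, B  //  ¬D, ¬B.
          branch 1.1.1 (add D, B):
            ¬((¬¬C ∨ C) ∧ (D → (A → (¬D → C)))): β-rule — branch into ¬(¬¬C ∨ C)  //  ¬(D → (A → (¬D → C))).
              branch 1.1.1.1 (add ¬(¬¬C ∨ C)):
                ¬(¬¬C ∨ C): α-rule — add ¬¬¬C, ¬C.
                ¬¬¬C: drop double negation, giving ¬C.
                ○ open, literals {B=true, C=false, D=true}.
              branch 1.1.1.2 (add ¬(D → (A → (¬D → C)))):
                ¬(D → (A → (¬D → C))): α-rule — add D, ¬(A → (¬D → C)).
                ¬(A → (¬D → C)): α-rule — add A, ¬(¬D → C).
                ¬(¬D → C): α-rule — add ¬D, ¬C.
                × closes — contains both D and ¬D.
          branch 1.1.2 (add ¬D, ¬B):
            ¬((¬¬C ∨ C) ∧ (D → (A → (¬D → C)))): β-rule — branch into ¬(¬¬C ∨ C)  //  ¬(D → (A → (¬D → C))).
              branch 1.1.2.1 (add ¬(¬¬C ∨ C)):
                ¬(¬¬C ∨ C): α-rule — add ¬¬¬C, ¬C.
                ¬¬¬C: drop double negation, giving ¬C.
                ○ open, literals {B=false, C=false, D=false}.
              branch 1.1.2.2 (add ¬(D → (A → (¬D → C)))):
                ¬(D → (A → (¬D → C))): α-rule — add D, ¬(A → (¬D → C)).
                × closes — contains both D and ¬D.
      branch 1.2 (add A):
        (D ↔ B): β-rule — branch into D, B  //  ¬D, ¬B.
          branch 1.2.1 (add D, B):
            ○ open, literals {A=true, B=true, D=true}.
          branch 1.2.2 (add ¬D, ¬B):
            ○ open, literals {A=true, B=false, D=false}.
  branch 2 (add A):
    (((¬¬C ∨ C) ∧ (D → (A → (¬D → C)))) → A): β-rule — branch into ¬((¬¬C ∨ C) ∧ (D → (A → (¬D → C))))  //  A.
      branch 2.1 (add ¬((¬¬C ∨ C) ∧ (D → (A → (¬D → C))))):
        ¬((¬¬C ∨ C) ∧ (D → (A → (¬D → C)))): β-rule — branch into ¬(¬¬C ∨ C)  //  ¬(D → (A → (¬D → C))).
          branch 2.1.1 (add ¬(¬¬C ∨ C)):
            ¬(¬¬C ∨ C): α-rule — add ¬¬¬C, ¬C.
            ¬¬¬C: drop double negation, giving ¬C.
            ○ open, literals {A=true, C=false}.
          branch 2.1.2 (add ¬(D → (A → (¬D → C)))):
            ¬(D → (A → (¬D → C))): α-rule — add D, ¬(A → (¬D → C)).
            ¬(A → (¬D → C)): α-rule — add A, ¬(¬D → C).
            ¬(¬D → C): α-rule — add ¬D, ¬C.
            × closes — contains both D and ¬D.
      branch 2.2 (add A):
        ○ open, literals {A=true}.
3 branches closed, 6 open.
An open branch gives a satisfying assignment: B=true, C=false, D=true.

Satisfiable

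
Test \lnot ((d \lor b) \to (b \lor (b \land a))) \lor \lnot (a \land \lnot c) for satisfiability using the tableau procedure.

Initial set: {T (\lnot ((d \lor b) \to (b \lor (b \land a))) \lor \lnot (a \land \lnot c))}.
T (\lnot ((d \lor b) \to (b \lor (b \land a))) \lor \lnot (a \land \lnot c)): β-rule — branch into T \lnot ((d \lor b) \to (b \lor (b \land a)))  //  T \lnot (a \land \lnot c).
  branch 1 (add T \lnot ((d \lor b) \to (b \lor (b \land a)))):
    T \lnot ((d \lor b) \to (b \lor (b \land a))): α-rule — add T (d \lor b), F (b \lor (b \land a)).
    F (b \lor (b \land a)): α-rule — add F b, F (b \land a).
    T (d \lor b): β-rule — branch into T d  //  T b.
      branch 1.1 (add T d):
        F (b \land a): β-rule — branch into F b  //  F a.
          branch 1.1.1 (add F b):
            ○ open, literals {b=false, d=true}.
          branch 1.1.2 (add F a):
            ○ open, literals {a=false, b=false, d=true}.
      branch 1.2 (add T b):
        × closes — contains both b and \lnot b.
  branch 2 (add T \lnot (a \land \lnot c)):
    T \lnot (a \land \lnot c): β-rule — branch into F a  //  F \lnot c.
      branch 2.1 (add F a):
        ○ open, literals {a=false}.
      branch 2.2 (add F \lnot c):
        ○ open, literals {c=true}.
1 branch closed, 4 open.
An open branch gives a satisfying assignment: b=false, d=true.

Satisfiable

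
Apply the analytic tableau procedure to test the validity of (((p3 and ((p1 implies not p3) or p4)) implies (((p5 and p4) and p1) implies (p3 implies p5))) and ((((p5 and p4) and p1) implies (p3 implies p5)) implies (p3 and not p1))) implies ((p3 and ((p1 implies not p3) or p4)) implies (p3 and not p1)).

Assume the negation and expand:
Initial set: {not ((((p3 and ((p1 implies not p3) or p4)) implies (((p5 and p4) and p1) implies (p3 implies p5))) and ((((p5 and p4) and p1) implies (p3 implies p5)) implies (p3 and not p1))) implies ((p3 and ((p1 implies not p3) or p4)) implies (p3 and not p1)))}.
not ((((p3 and ((p1 implies not p3) or p4)) implies (((p5 and p4) and p1) implies (p3 implies p5))) and ((((p5 and p4) and p1) implies (p3 implies p5)) implies (p3 and not p1))) implies ((p3 and ((p1 implies not p3) or p4)) implies (p3 and not p1))): α-rule — add (((p3 and ((p1 implies not p3) or p4)) implies (((p5 and p4) and p1) implies (p3 implies p5))) and ((((p5 and p4) and p1) implies (p3 implies p5)) implies (p3 and not p1))), not ((p3 and ((p1 implies not p3) or p4)) implies (p3 and not p1)).
(((p3 and ((p1 implies not p3) or p4)) implies (((p5 and p4) and p1) implies (p3 implies p5))) and ((((p5 and p4) and p1) implies (p3 implies p5)) implies (p3 and not p1))): α-rule — add ((p3 and ((p1 implies not p3) or p4)) implies (((p5 and p4) and p1) implies (p3 implies p5))), ((((p5 and p4) and p1) implies (p3 implies p5)) implies (p3 and not p1)).
not ((p3 and ((p1 implies not p3) or p4)) implies (p3 and not p1)): α-rule — add (p3 and ((p1 implies not p3) or p4)), not (p3 and not p1).
(p3 and ((p1 implies not p3) or p4)): α-rule — add p3, ((p1 implies not p3) or p4).
((p3 and ((p1 implies not p3) or p4)) implies (((p5 and p4) and p1) implies (p3 implies p5))): β-rule — branch into not (p3 and ((p1 implies not p3) or p4))  //  (((p5 and p4) and p1) implies (p3 implies p5)).
  branch 1 (add not (p3 and ((p1 implies not p3) or p4))):
    ((((p5 and p4) and p1) implies (p3 implies p5)) implies (p3 and not p1)): β-rule — branch into not (((p5 and p4) and p1) implies (p3 implies p5))  //  (p3 and not p1).
      branch 1.1 (add not (((p5 and p4) and p1) implies (p3 implies p5))):
        not (((p5 and p4) and p1) implies (p3 implies p5)): α-rule — add ((p5 and p4) and p1), not (p3 implies p5).
        ((p5 and p4) and p1): α-rule — add (p5 and p4), p1.
        not (p3 implies p5): α-rule — add p3, not p5.
        (p5 and p4): α-rule — add p5, p4.
        × closes — contains both p5 and not p5.
      branch 1.2 (add (p3 and not p1)):
        (p3 and not p1): α-rule — add p3, not p1.
        not (p3 and not p1): β-rule — branch into not p3  //  not not p1.
          branch 1.2.1 (add not p3):
            × closes — contains both p3 and not p3.
          branch 1.2.2 (add not not p1):
            × closes — contains both p1 and not p1.
  branch 2 (add (((p5 and p4) and p1) implies (p3 implies p5))):
    ((((p5 and p4) and p1) implies (p3 implies p5)) implies (p3 and not p1)): β-rule — branch into not (((p5 and p4) and p1) implies (p3 implies p5))  //  (p3 and not p1).
      branch 2.1 (add not (((p5 and p4) and p1) implies (p3 implies p5))):
        not (((p5 and p4) and p1) implies (p3 implies p5)): α-rule — add ((p5 and p4) and p1), not (p3 implies p5).
        ((p5 and p4) and p1): α-rule — add (p5 and p4), p1.
        not (p3 implies p5): α-rule — add p3, not p5.
        (p5 and p4): α-rule — add p5, p4.
        × closes — contains both p5 and not p5.
      branch 2.2 (add (p3 and not p1)):
        (p3 and not p1): α-rule — add p3, not p1.
        not (p3 and not p1): β-rule — branch into not p3  //  not not p1.
          branch 2.2.1 (add not p3):
            × closes — contains both p3 and not p3.
          branch 2.2.2 (add not not p1):
            × closes — contains both p1 and not p1.
All 6 branches close.
Every branch closed, so the negation is unsatisfiable and the formula is valid.

Valid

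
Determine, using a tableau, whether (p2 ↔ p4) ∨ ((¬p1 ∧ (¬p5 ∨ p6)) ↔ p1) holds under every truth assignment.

Assume the negation and expand:
Initial set: {¬((p2 ↔ p4) ∨ ((¬p1 ∧ (¬p5 ∨ p6)) ↔ p1))}.
¬((p2 ↔ p4) ∨ ((¬p1 ∧ (¬p5 ∨ p6)) ↔ p1)): α-rule — add ¬(p2 ↔ p4), ¬((¬p1 ∧ (¬p5 ∨ p6)) ↔ p1).
¬(p2 ↔ p4): β-rule — branch into p2, ¬p4  //  ¬p2, p4.
  branch 1 (add p2, ¬p4):
    ¬((¬p1 ∧ (¬p5 ∨ p6)) ↔ p1): β-rule — branch into (¬p1 ∧ (¬p5 ∨ p6)), ¬p1  //  ¬(¬p1 ∧ (¬p5 ∨ p6)), p1.
      branch 1.1 (add (¬p1 ∧ (¬p5 ∨ p6)), ¬p1):
        (¬p1 ∧ (¬p5 ∨ p6)): α-rule — add ¬p1, (¬p5 ∨ p6).
        (¬p5 ∨ p6): β-rule — branch into ¬p5  //  p6.
          branch 1.1.1 (add ¬p5):
            ○ open, literals {p1=0, p2=1, p4=0, p5=0}.
          branch 1.1.2 (add p6):
            ○ open, literals {p1=0, p2=1, p4=0, p6=1}.
      branch 1.2 (add ¬(¬p1 ∧ (¬p5 ∨ p6)), p1):
        ¬(¬p1 ∧ (¬p5 ∨ p6)): β-rule — branch into ¬¬p1  //  ¬(¬p5 ∨ p6).
          branch 1.2.1 (add ¬¬p1):
            ○ open, literals {p1=1, p2=1, p4=0}.
          branch 1.2.2 (add ¬(¬p5 ∨ p6)):
            ¬(¬p5 ∨ p6): α-rule — add ¬¬p5, ¬p6.
            ○ open, literals {p1=1, p2=1, p4=0, p5=1, p6=0}.
  branch 2 (add ¬p2, p4):
    ¬((¬p1 ∧ (¬p5 ∨ p6)) ↔ p1): β-rule — branch into (¬p1 ∧ (¬p5 ∨ p6)), ¬p1  //  ¬(¬p1 ∧ (¬p5 ∨ p6)), p1.
      branch 2.1 (add (¬p1 ∧ (¬p5 ∨ p6)), ¬p1):
        (¬p1 ∧ (¬p5 ∨ p6)): α-rule — add ¬p1, (¬p5 ∨ p6).
        (¬p5 ∨ p6): β-rule — branch into ¬p5  //  p6.
          branch 2.1.1 (add ¬p5):
            ○ open, literals {p1=0, p2=0, p4=1, p5=0}.
          branch 2.1.2 (add p6):
            ○ open, literals {p1=0, p2=0, p4=1, p6=1}.
      branch 2.2 (add ¬(¬p1 ∧ (¬p5 ∨ p6)), p1):
        ¬(¬p1 ∧ (¬p5 ∨ p6)): β-rule — branch into ¬¬p1  //  ¬(¬p5 ∨ p6).
          branch 2.2.1 (add ¬¬p1):
            ○ open, literals {p1=1, p2=0, p4=1}.
          branch 2.2.2 (add ¬(¬p5 ∨ p6)):
            ¬(¬p5 ∨ p6): α-rule — add ¬¬p5, ¬p6.
            ○ open, literals {p1=1, p2=0, p4=1, p5=1, p6=0}.
0 branches closed, 8 open.
An open branch gives a countermodel: p1=0, p2=1, p4=0, p5=0 (unmentioned atoms arbitrary); under it the original formula is false.

Not valid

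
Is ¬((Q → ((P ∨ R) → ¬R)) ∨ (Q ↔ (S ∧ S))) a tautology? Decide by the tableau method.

Assume the negation and expand:
Initial set: {F ¬((Q → ((P ∨ R) → ¬R)) ∨ (Q ↔ (S ∧ S)))}.
F ¬((Q → ((P ∨ R) → ¬R)) ∨ (Q ↔ (S ∧ S))): β-rule — branch into T (Q → ((P ∨ R) → ¬R))  //  T (Q ↔ (S ∧ S)).
  branch 1 (add T (Q → ((P ∨ R) → ¬R))):
    T (Q → ((P ∨ R) → ¬R)): β-rule — branch into F Q  //  T ((P ∨ R) → ¬R).
      branch 1.1 (add F Q):
        ○ open, literals {Q=false}.
      branch 1.2 (add T ((P ∨ R) → ¬R)):
        T ((P ∨ R) → ¬R): β-rule — branch into F (P ∨ R)  //  T ¬R.
          branch 1.2.1 (add F (P ∨ R)):
            F (P ∨ R): α-rule — add F P, F R.
            ○ open, literals {P=false, R=false}.
          branch 1.2.2 (add T ¬R):
            ○ open, literals {R=false}.
  branch 2 (add T (Q ↔ (S ∧ S))):
    T (Q ↔ (S ∧ S)): β-rule — branch into T Q, T (S ∧ S)  //  F Q, F (S ∧ S).
      branch 2.1 (add T Q, T (S ∧ S)):
        T (S ∧ S): α-rule — add T S, T S.
        ○ open, literals {Q=true, S=true}.
      branch 2.2 (add F Q, F (S ∧ S)):
        F (S ∧ S): β-rule — branch into F S  //  F S.
          branch 2.2.1 (add F S):
            ○ open, literals {Q=false, S=false}.
          branch 2.2.2 (add F S):
            ○ open, literals {Q=false, S=false}.
0 branches closed, 6 open.
An open branch gives a countermodel: Q=false (unmentioned atoms arbitrary); under it the original formula is false.

Not valid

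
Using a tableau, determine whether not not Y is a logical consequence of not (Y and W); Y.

Initial set: {not (Y and W); Y; not not not Y}.
not not not Y: drop double negation, giving not Y.
× closes — contains both Y and not Y.
All 1 branch closes.
Every branch closed, so the premises entail the conclusion.

Yes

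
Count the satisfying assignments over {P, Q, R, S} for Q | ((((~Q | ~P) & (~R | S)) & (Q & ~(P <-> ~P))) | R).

Initial set: {(Q | ((((~Q | ~P) & (~R | S)) & (Q & ~(P <-> ~P))) | R))}.
(Q | ((((~Q | ~P) & (~R | S)) & (Q & ~(P <-> ~P))) | R)): β-rule — branch into Q  //  ((((~Q | ~P) & (~R | S)) & (Q & ~(P <-> ~P))) | R).
  branch 1 (add Q):
    ○ open, literals {Q=1}.
  branch 2 (add ((((~Q | ~P) & (~R | S)) & (Q & ~(P <-> ~P))) | R)):
    ((((~Q | ~P) & (~R | S)) & (Q & ~(P <-> ~P))) | R): β-rule — branch into (((~Q | ~P) & (~R | S)) & (Q & ~(P <-> ~P)))  //  R.
      branch 2.1 (add (((~Q | ~P) & (~R | S)) & (Q & ~(P <-> ~P)))):
        (((~Q | ~P) & (~R | S)) & (Q & ~(P <-> ~P))): α-rule — add ((~Q | ~P) & (~R | S)), (Q & ~(P <-> ~P)).
        ((~Q | ~P) & (~R | S)): α-rule — add (~Q | ~P), (~R | S).
        (Q & ~(P <-> ~P)): α-rule — add Q, ~(P <-> ~P).
        (~Q | ~P): β-rule — branch into ~Q  //  ~P.
          branch 2.1.1 (add ~Q):
            × closes — contains both Q and ~Q.
          branch 2.1.2 (add ~P):
            (~R | S): β-rule — branch into ~R  //  S.
              branch 2.1.2.1 (add ~R):
                ~(P <-> ~P): β-rule — branch into P, ~~P  //  ~P, ~P.
                  branch 2.1.2.1.1 (add P, ~~P):
                    × closes — contains both P and ~P.
                  branch 2.1.2.1.2 (add ~P, ~P):
                    ○ open, literals {P=0, Q=1, R=0}.
              branch 2.1.2.2 (add S):
                ~(P <-> ~P): β-rule — branch into P, ~~P  //  ~P, ~P.
                  branch 2.1.2.2.1 (add P, ~~P):
                    × closes — contains both P and ~P.
                  branch 2.1.2.2.2 (add ~P, ~P):
                    ○ open, literals {P=0, Q=1, S=1}.
      branch 2.2 (add R):
        ○ open, literals {R=1}.
3 branches closed, 4 open.
Each open branch fixes some atoms; the unmentioned ones are free. Counting distinct full assignments: branch {Q=1} (P, R, S) contributes 8 new; branch {P=0, Q=1, R=0} (S) contributes 0 new; branch {P=0, Q=1, S=1} (R) contributes 0 new; branch {R=1} (P, Q, S) contributes 4 new. Total: 12.

12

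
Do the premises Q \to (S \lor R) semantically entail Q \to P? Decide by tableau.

No

Initial set: {(Q \to (S \lor R)); \lnot (Q \to P)}.
\lnot (Q \to P): α-rule — add Q, \lnot P.
(Q \to (S \lor R)): β-rule — branch into \lnot Q  //  (S \lor R).
  branch 1 (add \lnot Q):
    × closes — contains both Q and \lnot Q.
  branch 2 (add (S \lor R)):
    (S \lor R): β-rule — branch into S  //  R.
      branch 2.1 (add S):
        ○ open, literals {P=F, Q=T, S=T}.
      branch 2.2 (add R):
        ○ open, literals {P=F, Q=T, R=T}.
1 branch closed, 2 open.
An open branch gives a countermodel: P=F, Q=T, S=T (unmentioned atoms arbitrary); the premises hold there but the conclusion fails.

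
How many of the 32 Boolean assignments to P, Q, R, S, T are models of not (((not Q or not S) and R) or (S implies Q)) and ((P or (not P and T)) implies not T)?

2

Initial set: {T (not (((not Q or not S) and R) or (S implies Q)) and ((P or (not P and T)) implies not T))}.
T (not (((not Q or not S) and R) or (S implies Q)) and ((P or (not P and T)) implies not T)): α-rule — add T not (((not Q or not S) and R) or (S implies Q)), T ((P or (not P and T)) implies not T).
T not (((not Q or not S) and R) or (S implies Q)): α-rule — add F ((not Q or not S) and R), F (S implies Q).
F (S implies Q): α-rule — add T S, F Q.
T ((P or (not P and T)) implies not T): β-rule — branch into F (P or (not P and T))  //  T not T.
  branch 1 (add F (P or (not P and T))):
    F (P or (not P and T)): α-rule — add F P, F (not P and T).
    F ((not Q or not S) and R): β-rule — branch into F (not Q or not S)  //  F R.
      branch 1.1 (add F (not Q or not S)):
        F (not Q or not S): α-rule — add F not Q, F not S.
        × closes — contains both Q and not Q.
      branch 1.2 (add F R):
        F (not P and T): β-rule — branch into F not P  //  F T.
          branch 1.2.1 (add F not P):
            × closes — contains both P and not P.
          branch 1.2.2 (add F T):
            ○ open, literals {P=0, Q=0, R=0, S=1, T=0}.
  branch 2 (add T not T):
    F ((not Q or not S) and R): β-rule — branch into F (not Q or not S)  //  F R.
      branch 2.1 (add F (not Q or not S)):
        F (not Q or not S): α-rule — add F not Q, F not S.
        × closes — contains both Q and not Q.
      branch 2.2 (add F R):
        ○ open, literals {Q=0, R=0, S=1, T=0}.
3 branches closed, 2 open.
Each open branch fixes some atoms; the unmentioned ones are free. Counting distinct full assignments: branch {P=0, Q=0, R=0, S=1, T=0} (none free) contributes 1 new; branch {Q=0, R=0, S=1, T=0} (P) contributes 1 new. Total: 2.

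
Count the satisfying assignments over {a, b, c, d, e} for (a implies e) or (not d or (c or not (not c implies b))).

Initial set: {((a implies e) or (not d or (c or not (not c implies b))))}.
((a implies e) or (not d or (c or not (not c implies b)))): β-rule — branch into (a implies e)  //  (not d or (c or not (not c implies b))).
  branch 1 (add (a implies e)):
    (a implies e): β-rule — branch into not a  //  e.
      branch 1.1 (add not a):
        ○ open, literals {a=0}.
      branch 1.2 (add e):
        ○ open, literals {e=1}.
  branch 2 (add (not d or (c or not (not c implies b)))):
    (not d or (c or not (not c implies b))): β-rule — branch into not d  //  (c or not (not c implies b)).
      branch 2.1 (add not d):
        ○ open, literals {d=0}.
      branch 2.2 (add (c or not (not c implies b))):
        (c or not (not c implies b)): β-rule — branch into c  //  not (not c implies b).
          branch 2.2.1 (add c):
            ○ open, literals {c=1}.
          branch 2.2.2 (add not (not c implies b)):
            not (not c implies b): α-rule — add not c, not b.
            ○ open, literals {b=0, c=0}.
0 branches closed, 5 open.
Each open branch fixes some atoms; the unmentioned ones are free. Counting distinct full assignments: branch {a=0} (b, c, d, e) contributes 16 new; branch {e=1} (a, b, c, d) contributes 8 new; branch {d=0} (a, b, c, e) contributes 4 new; branch {c=1} (a, b, d, e) contributes 2 new; branch {b=0, c=0} (a, d, e) contributes 1 new. Total: 31.

31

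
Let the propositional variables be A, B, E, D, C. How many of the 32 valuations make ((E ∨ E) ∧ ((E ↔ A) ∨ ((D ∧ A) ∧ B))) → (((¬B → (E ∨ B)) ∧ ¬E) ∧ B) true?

24

Initial set: {T (((E ∨ E) ∧ ((E ↔ A) ∨ ((D ∧ A) ∧ B))) → (((¬B → (E ∨ B)) ∧ ¬E) ∧ B))}.
T (((E ∨ E) ∧ ((E ↔ A) ∨ ((D ∧ A) ∧ B))) → (((¬B → (E ∨ B)) ∧ ¬E) ∧ B)): β-rule — branch into F ((E ∨ E) ∧ ((E ↔ A) ∨ ((D ∧ A) ∧ B)))  //  T (((¬B → (E ∨ B)) ∧ ¬E) ∧ B).
  branch 1 (add F ((E ∨ E) ∧ ((E ↔ A) ∨ ((D ∧ A) ∧ B)))):
    F ((E ∨ E) ∧ ((E ↔ A) ∨ ((D ∧ A) ∧ B))): β-rule — branch into F (E ∨ E)  //  F ((E ↔ A) ∨ ((D ∧ A) ∧ B)).
      branch 1.1 (add F (E ∨ E)):
        F (E ∨ E): α-rule — add F E, F E.
        ○ open, literals {E=F}.
      branch 1.2 (add F ((E ↔ A) ∨ ((D ∧ A) ∧ B))):
        F ((E ↔ A) ∨ ((D ∧ A) ∧ B)): α-rule — add F (E ↔ A), F ((D ∧ A) ∧ B).
        F (E ↔ A): β-rule — branch into T E, F A  //  F E, T A.
          branch 1.2.1 (add T E, F A):
            F ((D ∧ A) ∧ B): β-rule — branch into F (D ∧ A)  //  F B.
              branch 1.2.1.1 (add F (D ∧ A)):
                F (D ∧ A): β-rule — branch into F D  //  F A.
                  branch 1.2.1.1.1 (add F D):
                    ○ open, literals {A=F, D=F, E=T}.
                  branch 1.2.1.1.2 (add F A):
                    ○ open, literals {A=F, E=T}.
              branch 1.2.1.2 (add F B):
                ○ open, literals {A=F, B=F, E=T}.
          branch 1.2.2 (add F E, T A):
            F ((D ∧ A) ∧ B): β-rule — branch into F (D ∧ A)  //  F B.
              branch 1.2.2.1 (add F (D ∧ A)):
                F (D ∧ A): β-rule — branch into F D  //  F A.
                  branch 1.2.2.1.1 (add F D):
                    ○ open, literals {A=T, D=F, E=F}.
                  branch 1.2.2.1.2 (add F A):
                    × closes — contains both A and ¬A.
              branch 1.2.2.2 (add F B):
                ○ open, literals {A=T, B=F, E=F}.
  branch 2 (add T (((¬B → (E ∨ B)) ∧ ¬E) ∧ B)):
    T (((¬B → (E ∨ B)) ∧ ¬E) ∧ B): α-rule — add T ((¬B → (E ∨ B)) ∧ ¬E), T B.
    T ((¬B → (E ∨ B)) ∧ ¬E): α-rule — add T (¬B → (E ∨ B)), T ¬E.
    T (¬B → (E ∨ B)): β-rule — branch into F ¬B  //  T (E ∨ B).
      branch 2.1 (add F ¬B):
        ○ open, literals {B=T, E=F}.
      branch 2.2 (add T (E ∨ B)):
        T (E ∨ B): β-rule — branch into T E  //  T B.
          branch 2.2.1 (add T E):
            × closes — contains both E and ¬E.
          branch 2.2.2 (add T B):
            ○ open, literals {B=T, E=F}.
2 branches closed, 8 open.
Each open branch fixes some atoms; the unmentioned ones are free. Counting distinct full assignments: branch {E=F} (A, B, D, C) contributes 16 new; branch {A=F, D=F, E=T} (B, C) contributes 4 new; branch {A=F, E=T} (B, D, C) contributes 4 new; branch {A=F, B=F, E=T} (D, C) contributes 0 new; branch {A=T, D=F, E=F} (B, C) contributes 0 new; branch {A=T, B=F, E=F} (D, C) contributes 0 new; branch {B=T, E=F} (A, D, C) contributes 0 new; branch {B=T, E=F} (A, D, C) contributes 0 new. Total: 24.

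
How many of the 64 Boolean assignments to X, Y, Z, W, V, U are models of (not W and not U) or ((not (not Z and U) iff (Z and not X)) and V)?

Initial set: {T ((not W and not U) or ((not (not Z and U) iff (Z and not X)) and V))}.
T ((not W and not U) or ((not (not Z and U) iff (Z and not X)) and V)): β-rule — branch into T (not W and not U)  //  T ((not (not Z and U) iff (Z and not X)) and V).
  branch 1 (add T (not W and not U)):
    T (not W and not U): α-rule — add T not W, T not U.
    ○ open, literals {U=0, W=0}.
  branch 2 (add T ((not (not Z and U) iff (Z and not X)) and V)):
    T ((not (not Z and U) iff (Z and not X)) and V): α-rule — add T (not (not Z and U) iff (Z and not X)), T V.
    T (not (not Z and U) iff (Z and not X)): β-rule — branch into T not (not Z and U), T (Z and not X)  //  F not (not Z and U), F (Z and not X).
      branch 2.1 (add T not (not Z and U), T (Z and not X)):
        T (Z and not X): α-rule — add T Z, T not X.
        T not (not Z and U): β-rule — branch into F not Z  //  F U.
          branch 2.1.1 (add F not Z):
            ○ open, literals {V=1, X=0, Z=1}.
          branch 2.1.2 (add F U):
            ○ open, literals {U=0, V=1, X=0, Z=1}.
      branch 2.2 (add F not (not Z and U), F (Z and not X)):
        F not (not Z and U): α-rule — add T not Z, T U.
        F (Z and not X): β-rule — branch into F Z  //  F not X.
          branch 2.2.1 (add F Z):
            ○ open, literals {U=1, V=1, Z=0}.
          branch 2.2.2 (add F not X):
            ○ open, literals {U=1, V=1, X=1, Z=0}.
0 branches closed, 5 open.
Each open branch fixes some atoms; the unmentioned ones are free. Counting distinct full assignments: branch {U=0, W=0} (X, Y, Z, V) contributes 16 new; branch {V=1, X=0, Z=1} (Y, W, U) contributes 6 new; branch {U=0, V=1, X=0, Z=1} (Y, W) contributes 0 new; branch {U=1, V=1, Z=0} (X, Y, W) contributes 8 new; branch {U=1, V=1, X=1, Z=0} (Y, W) contributes 0 new. Total: 30.

30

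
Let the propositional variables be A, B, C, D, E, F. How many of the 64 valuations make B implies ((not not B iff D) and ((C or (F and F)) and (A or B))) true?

Initial set: {(B implies ((not not B iff D) and ((C or (F and F)) and (A or B))))}.
(B implies ((not not B iff D) and ((C or (F and F)) and (A or B)))): β-rule — branch into not B  //  ((not not B iff D) and ((C or (F and F)) and (A or B))).
  branch 1 (add not B):
    ○ open, literals {B=false}.
  branch 2 (add ((not not B iff D) and ((C or (F and F)) and (A or B)))):
    ((not not B iff D) and ((C or (F and F)) and (A or B))): α-rule — add (not not B iff D), ((C or (F and F)) and (A or B)).
    ((C or (F and F)) and (A or B)): α-rule — add (C or (F and F)), (A or B).
    (not not B iff D): β-rule — branch into not not B, D  //  not not not B, not D.
      branch 2.1 (add not not B, D):
        not not B: drop double negation, giving B.
        (C or (F and F)): β-rule — branch into C  //  (F and F).
          branch 2.1.1 (add C):
            (A or B): β-rule — branch into A  //  B.
              branch 2.1.1.1 (add A):
                ○ open, literals {A=true, B=true, C=true, D=true}.
              branch 2.1.1.2 (add B):
                ○ open, literals {B=true, C=true, D=true}.
          branch 2.1.2 (add (F and F)):
            (F and F): α-rule — add F, F.
            (A or B): β-rule — branch into A  //  B.
              branch 2.1.2.1 (add A):
                ○ open, literals {A=true, B=true, D=true, F=true}.
              branch 2.1.2.2 (add B):
                ○ open, literals {B=true, D=true, F=true}.
      branch 2.2 (add not not not B, not D):
        not not not B: drop double negation, giving not B.
        (C or (F and F)): β-rule — branch into C  //  (F and F).
          branch 2.2.1 (add C):
            (A or B): β-rule — branch into A  //  B.
              branch 2.2.1.1 (add A):
                ○ open, literals {A=true, B=false, C=true, D=false}.
              branch 2.2.1.2 (add B):
                × closes — contains both B and not B.
          branch 2.2.2 (add (F and F)):
            (F and F): α-rule — add F, F.
            (A or B): β-rule — branch into A  //  B.
              branch 2.2.2.1 (add A):
                ○ open, literals {A=true, B=false, D=false, F=true}.
              branch 2.2.2.2 (add B):
                × closes — contains both B and not B.
2 branches closed, 7 open.
Each open branch fixes some atoms; the unmentioned ones are free. Counting distinct full assignments: branch {B=false} (A, C, D, E, F) contributes 32 new; branch {A=true, B=true, C=true, D=true} (E, F) contributes 4 new; branch {B=true, C=true, D=true} (A, E, F) contributes 4 new; branch {A=true, B=true, D=true, F=true} (C, E) contributes 2 new; branch {B=true, D=true, F=true} (A, C, E) contributes 2 new; branch {A=true, B=false, C=true, D=false} (E, F) contributes 0 new; branch {A=true, B=false, D=false, F=true} (C, E) contributes 0 new. Total: 44.

44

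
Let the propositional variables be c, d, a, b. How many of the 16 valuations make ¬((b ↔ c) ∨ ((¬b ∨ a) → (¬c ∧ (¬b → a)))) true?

Initial set: {T ¬((b ↔ c) ∨ ((¬b ∨ a) → (¬c ∧ (¬b → a))))}.
T ¬((b ↔ c) ∨ ((¬b ∨ a) → (¬c ∧ (¬b → a)))): α-rule — add F (b ↔ c), F ((¬b ∨ a) → (¬c ∧ (¬b → a))).
F ((¬b ∨ a) → (¬c ∧ (¬b → a))): α-rule — add T (¬b ∨ a), F (¬c ∧ (¬b → a)).
F (b ↔ c): β-rule — branch into T b, F c  //  F b, T c.
  branch 1 (add T b, F c):
    T (¬b ∨ a): β-rule — branch into T ¬b  //  T a.
      branch 1.1 (add T ¬b):
        × closes — contains both b and ¬b.
      branch 1.2 (add T a):
        F (¬c ∧ (¬b → a)): β-rule — branch into F ¬c  //  F (¬b → a).
          branch 1.2.1 (add F ¬c):
            × closes — contains both c and ¬c.
          branch 1.2.2 (add F (¬b → a)):
            F (¬b → a): α-rule — add T ¬b, F a.
            × closes — contains both b and ¬b.
  branch 2 (add F b, T c):
    T (¬b ∨ a): β-rule — branch into T ¬b  //  T a.
      branch 2.1 (add T ¬b):
        F (¬c ∧ (¬b → a)): β-rule — branch into F ¬c  //  F (¬b → a).
          branch 2.1.1 (add F ¬c):
            ○ open, literals {b=false, c=true}.
          branch 2.1.2 (add F (¬b → a)):
            F (¬b → a): α-rule — add T ¬b, F a.
            ○ open, literals {a=false, b=false, c=true}.
      branch 2.2 (add T a):
        F (¬c ∧ (¬b → a)): β-rule — branch into F ¬c  //  F (¬b → a).
          branch 2.2.1 (add F ¬c):
            ○ open, literals {a=true, b=false, c=true}.
          branch 2.2.2 (add F (¬b → a)):
            F (¬b → a): α-rule — add T ¬b, F a.
            × closes — contains both a and ¬a.
4 branches closed, 3 open.
Each open branch fixes some atoms; the unmentioned ones are free. Counting distinct full assignments: branch {b=false, c=true} (d, a) contributes 4 new; branch {a=false, b=false, c=true} (d) contributes 0 new; branch {a=true, b=false, c=true} (d) contributes 0 new. Total: 4.

4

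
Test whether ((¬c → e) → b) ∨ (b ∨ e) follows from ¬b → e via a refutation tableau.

Yes

Initial set: {(¬b → e); ¬(((¬c → e) → b) ∨ (b ∨ e))}.
¬(((¬c → e) → b) ∨ (b ∨ e)): α-rule — add ¬((¬c → e) → b), ¬(b ∨ e).
¬((¬c → e) → b): α-rule — add (¬c → e), ¬b.
¬(b ∨ e): α-rule — add ¬b, ¬e.
(¬b → e): β-rule — branch into ¬¬b  //  e.
  branch 1 (add ¬¬b):
    × closes — contains both b and ¬b.
  branch 2 (add e):
    × closes — contains both e and ¬e.
All 2 branches close.
Every branch closed, so the premises entail the conclusion.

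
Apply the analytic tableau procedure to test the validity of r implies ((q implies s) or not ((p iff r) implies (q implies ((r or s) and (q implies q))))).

Not valid

Assume the negation and expand:
Initial set: {not (r implies ((q implies s) or not ((p iff r) implies (q implies ((r or s) and (q implies q))))))}.
not (r implies ((q implies s) or not ((p iff r) implies (q implies ((r or s) and (q implies q)))))): α-rule — add r, not ((q implies s) or not ((p iff r) implies (q implies ((r or s) and (q implies q))))).
not ((q implies s) or not ((p iff r) implies (q implies ((r or s) and (q implies q))))): α-rule — add not (q implies s), not not ((p iff r) implies (q implies ((r or s) and (q implies q)))).
not (q implies s): α-rule — add q, not s.
not not ((p iff r) implies (q implies ((r or s) and (q implies q)))): β-rule — branch into not (p iff r)  //  (q implies ((r or s) and (q implies q))).
  branch 1 (add not (p iff r)):
    not (p iff r): β-rule — branch into p, not r  //  not p, r.
      branch 1.1 (add p, not r):
        × closes — contains both r and not r.
      branch 1.2 (add not p, r):
        ○ open, literals {p=0, q=1, r=1, s=0}.
  branch 2 (add (q implies ((r or s) and (q implies q)))):
    (q implies ((r or s) and (q implies q))): β-rule — branch into not q  //  ((r or s) and (q implies q)).
      branch 2.1 (add not q):
        × closes — contains both q and not q.
      branch 2.2 (add ((r or s) and (q implies q))):
        ((r or s) and (q implies q)): α-rule — add (r or s), (q implies q).
        (r or s): β-rule — branch into r  //  s.
          branch 2.2.1 (add r):
            (q implies q): β-rule — branch into not q  //  q.
              branch 2.2.1.1 (add not q):
                × closes — contains both q and not q.
              branch 2.2.1.2 (add q):
                ○ open, literals {q=1, r=1, s=0}.
          branch 2.2.2 (add s):
            × closes — contains both s and not s.
4 branches closed, 2 open.
An open branch gives a countermodel: p=0, q=1, r=1, s=0 (unmentioned atoms arbitrary); under it the original formula is false.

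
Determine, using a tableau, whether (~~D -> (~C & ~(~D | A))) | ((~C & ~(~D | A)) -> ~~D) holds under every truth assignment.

Assume the negation and expand:
Initial set: {~((~~D -> (~C & ~(~D | A))) | ((~C & ~(~D | A)) -> ~~D))}.
~((~~D -> (~C & ~(~D | A))) | ((~C & ~(~D | A)) -> ~~D)): α-rule — add ~(~~D -> (~C & ~(~D | A))), ~((~C & ~(~D | A)) -> ~~D).
~(~~D -> (~C & ~(~D | A))): α-rule — add ~~D, ~(~C & ~(~D | A)).
~((~C & ~(~D | A)) -> ~~D): α-rule — add (~C & ~(~D | A)), ~~~D.
~~D: drop double negation, giving D.
(~C & ~(~D | A)): α-rule — add ~C, ~(~D | A).
~~~D: drop double negation, giving ~D.
× closes — contains both D and ~D.
All 1 branch closes.
Every branch closed, so the negation is unsatisfiable and the formula is valid.

Valid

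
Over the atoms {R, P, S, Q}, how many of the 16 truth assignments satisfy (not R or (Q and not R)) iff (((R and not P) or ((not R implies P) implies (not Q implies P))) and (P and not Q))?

8

Initial set: {((not R or (Q and not R)) iff (((R and not P) or ((not R implies P) implies (not Q implies P))) and (P and not Q)))}.
((not R or (Q and not R)) iff (((R and not P) or ((not R implies P) implies (not Q implies P))) and (P and not Q))): β-rule — branch into (not R or (Q and not R)), (((R and not P) or ((not R implies P) implies (not Q implies P))) and (P and not Q))  //  not (not R or (Q and not R)), not (((R and not P) or ((not R implies P) implies (not Q implies P))) and (P and not Q)).
  branch 1 (add (not R or (Q and not R)), (((R and not P) or ((not R implies P) implies (not Q implies P))) and (P and not Q))):
    (((R and not P) or ((not R implies P) implies (not Q implies P))) and (P and not Q)): α-rule — add ((R and not P) or ((not R implies P) implies (not Q implies P))), (P and not Q).
    (P and not Q): α-rule — add P, not Q.
    (not R or (Q and not R)): β-rule — branch into not R  //  (Q and not R).
      branch 1.1 (add not R):
        ((R and not P) or ((not R implies P) implies (not Q implies P))): β-rule — branch into (R and not P)  //  ((not R implies P) implies (not Q implies P)).
          branch 1.1.1 (add (R and not P)):
            (R and not P): α-rule — add R, not P.
            × closes — contains both R and not R.
          branch 1.1.2 (add ((not R implies P) implies (not Q implies P))):
            ((not R implies P) implies (not Q implies P)): β-rule — branch into not (not R implies P)  //  (not Q implies P).
              branch 1.1.2.1 (add not (not R implies P)):
                not (not R implies P): α-rule — add not R, not P.
                × closes — contains both P and not P.
              branch 1.1.2.2 (add (not Q implies P)):
                (not Q implies P): β-rule — branch into not not Q  //  P.
                  branch 1.1.2.2.1 (add not not Q):
                    × closes — contains both Q and not Q.
                  branch 1.1.2.2.2 (add P):
                    ○ open, literals {P=T, Q=F, R=F}.
      branch 1.2 (add (Q and not R)):
        (Q and not R): α-rule — add Q, not R.
        × closes — contains both Q and not Q.
  branch 2 (add not (not R or (Q and not R)), not (((R and not P) or ((not R implies P) implies (not Q implies P))) and (P and not Q))):
    not (not R or (Q and not R)): α-rule — add not not R, not (Q and not R).
    not (((R and not P) or ((not R implies P) implies (not Q implies P))) and (P and not Q)): β-rule — branch into not ((R and not P) or ((not R implies P) implies (not Q implies P)))  //  not (P and not Q).
      branch 2.1 (add not ((R and not P) or ((not R implies P) implies (not Q implies P)))):
        not ((R and not P) or ((not R implies P) implies (not Q implies P))): α-rule — add not (R and not P), not ((not R implies P) implies (not Q implies P)).
        not ((not R implies P) implies (not Q implies P)): α-rule — add (not R implies P), not (not Q implies P).
        not (not Q implies P): α-rule — add not Q, not P.
        not (Q and not R): β-rule — branch into not Q  //  not not R.
          branch 2.1.1 (add not Q):
            not (R and not P): β-rule — branch into not R  //  not not P.
              branch 2.1.1.1 (add not R):
                × closes — contains both R and not R.
              branch 2.1.1.2 (add not not P):
                × closes — contains both P and not P.
          branch 2.1.2 (add not not R):
            not (R and not P): β-rule — branch into not R  //  not not P.
              branch 2.1.2.1 (add not R):
                × closes — contains both R and not R.
              branch 2.1.2.2 (add not not P):
                × closes — contains both P and not P.
      branch 2.2 (add not (P and not Q)):
        not (Q and not R): β-rule — branch into not Q  //  not not R.
          branch 2.2.1 (add not Q):
            not (P and not Q): β-rule — branch into not P  //  not not Q.
              branch 2.2.1.1 (add not P):
                ○ open, literals {P=F, Q=F, R=T}.
              branch 2.2.1.2 (add not not Q):
                × closes — contains both Q and not Q.
          branch 2.2.2 (add not not R):
            not (P and not Q): β-rule — branch into not P  //  not not Q.
              branch 2.2.2.1 (add not P):
                ○ open, literals {P=F, R=T}.
              branch 2.2.2.2 (add not not Q):
                ○ open, literals {Q=T, R=T}.
9 branches closed, 4 open.
Each open branch fixes some atoms; the unmentioned ones are free. Counting distinct full assignments: branch {P=T, Q=F, R=F} (S) contributes 2 new; branch {P=F, Q=F, R=T} (S) contributes 2 new; branch {P=F, R=T} (S, Q) contributes 2 new; branch {Q=T, R=T} (P, S) contributes 2 new. Total: 8.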